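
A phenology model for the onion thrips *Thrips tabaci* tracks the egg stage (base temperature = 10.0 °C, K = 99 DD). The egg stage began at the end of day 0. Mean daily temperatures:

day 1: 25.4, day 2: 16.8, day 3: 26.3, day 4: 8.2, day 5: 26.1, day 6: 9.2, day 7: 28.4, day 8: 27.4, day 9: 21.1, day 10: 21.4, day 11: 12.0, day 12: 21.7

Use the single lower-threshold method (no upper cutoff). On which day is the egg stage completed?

Daily DD above 10.0 °C: 15.4, 6.8, 16.3, 0.0, 16.1, 0.0, 18.4, 17.4, 11.1, 11.4, 2.0, 11.7.
Cumulative: 15.4, 22.2, 38.5, 38.5, 54.6, 54.6, 73.0, 90.4, 101.5, 112.9, 114.9, 126.6.
The total first reaches 99 DD on day 9.

day 9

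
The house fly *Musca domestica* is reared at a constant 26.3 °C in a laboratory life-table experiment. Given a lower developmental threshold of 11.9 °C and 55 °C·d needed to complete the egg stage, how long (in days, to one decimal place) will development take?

3.8 days

Daily accumulation = 26.3 − 11.9 = 14.4 DD/day.
Duration = 55 / 14.4 = 3.819 ≈ 3.8 days.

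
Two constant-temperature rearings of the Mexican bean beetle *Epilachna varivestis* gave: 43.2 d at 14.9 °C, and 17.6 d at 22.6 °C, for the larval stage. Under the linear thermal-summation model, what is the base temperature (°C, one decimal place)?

9.6 °C

Equal thermal constants: D₁(T₁ − T_b) = D₂(T₂ − T_b).
43.2·(14.9 − T_b) = 17.6·(22.6 − T_b)
T_b = (43.2·14.9 − 17.6·22.6) / (43.2 − 17.6) = 245.92 / 25.6 = 9.606 °C ≈ 9.6 °C.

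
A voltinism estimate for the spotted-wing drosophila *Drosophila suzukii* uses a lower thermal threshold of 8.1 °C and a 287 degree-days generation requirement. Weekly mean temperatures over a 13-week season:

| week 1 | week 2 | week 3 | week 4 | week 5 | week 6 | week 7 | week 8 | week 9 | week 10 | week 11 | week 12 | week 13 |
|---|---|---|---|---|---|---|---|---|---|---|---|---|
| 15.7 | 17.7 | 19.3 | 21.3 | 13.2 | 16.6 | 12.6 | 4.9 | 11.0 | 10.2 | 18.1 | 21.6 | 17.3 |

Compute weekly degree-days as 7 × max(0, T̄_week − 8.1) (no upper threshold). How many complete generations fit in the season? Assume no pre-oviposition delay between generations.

Weekly DD (7 × max(0, T̄ − 8.1)): 53.2, 67.2, 78.4, 92.4, 35.7, 59.5, 31.5, 0.0, 20.3, 14.7, 70.0, 94.5, 64.4.
Season total = 681.8 DD.
Complete generations = ⌊681.8 / 287⌋ = 2.

2 generations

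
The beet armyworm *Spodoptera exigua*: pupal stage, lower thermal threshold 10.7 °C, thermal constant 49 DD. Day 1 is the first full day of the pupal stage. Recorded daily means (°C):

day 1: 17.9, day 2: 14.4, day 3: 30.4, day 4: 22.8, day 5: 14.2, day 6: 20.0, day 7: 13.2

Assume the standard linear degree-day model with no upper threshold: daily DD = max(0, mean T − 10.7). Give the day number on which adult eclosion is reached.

day 6

Daily DD above 10.7 °C: 7.2, 3.7, 19.7, 12.1, 3.5, 9.3, 2.5.
Cumulative: 7.2, 10.9, 30.6, 42.7, 46.2, 55.5, 58.0.
The total first reaches 49 DD on day 6.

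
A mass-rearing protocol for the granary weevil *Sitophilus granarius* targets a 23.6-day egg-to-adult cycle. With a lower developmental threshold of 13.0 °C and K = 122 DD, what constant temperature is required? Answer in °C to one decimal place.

18.2 °C

Required daily accumulation = 122 / 23.6 = 5.169 DD/day.
T = T_base + 5.169 = 13.0 + 5.169 = 18.169 ≈ 18.2 °C.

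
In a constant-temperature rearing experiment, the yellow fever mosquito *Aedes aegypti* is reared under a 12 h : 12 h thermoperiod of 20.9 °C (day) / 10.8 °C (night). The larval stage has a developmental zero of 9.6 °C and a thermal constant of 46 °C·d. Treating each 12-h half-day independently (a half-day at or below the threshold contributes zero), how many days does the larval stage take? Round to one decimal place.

7.4 days

Day half: max(0, 20.9 − 9.6) × 0.5 = 11.3 × 0.5 = 5.65 DD.
Night half: max(0, 10.8 − 9.6) × 0.5 = 1.2 × 0.5 = 0.60 DD.
Per 24 h: 6.25 DD/day.
Duration = 46 / 6.25 = 7.360 ≈ 7.4 days.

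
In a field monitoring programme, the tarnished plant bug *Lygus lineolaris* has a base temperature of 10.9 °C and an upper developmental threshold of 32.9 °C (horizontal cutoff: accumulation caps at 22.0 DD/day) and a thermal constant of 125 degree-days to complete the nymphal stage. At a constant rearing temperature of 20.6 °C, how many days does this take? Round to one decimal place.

Daily accumulation = 20.6 − 10.9 = 9.7 DD/day.
Duration = 125 / 9.7 = 12.887 ≈ 12.9 days.

12.9 days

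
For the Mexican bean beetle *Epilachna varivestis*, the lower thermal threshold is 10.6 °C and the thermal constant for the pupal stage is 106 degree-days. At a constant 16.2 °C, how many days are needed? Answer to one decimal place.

Daily accumulation = 16.2 − 10.6 = 5.6 DD/day.
Duration = 106 / 5.6 = 18.929 ≈ 18.9 days.

18.9 days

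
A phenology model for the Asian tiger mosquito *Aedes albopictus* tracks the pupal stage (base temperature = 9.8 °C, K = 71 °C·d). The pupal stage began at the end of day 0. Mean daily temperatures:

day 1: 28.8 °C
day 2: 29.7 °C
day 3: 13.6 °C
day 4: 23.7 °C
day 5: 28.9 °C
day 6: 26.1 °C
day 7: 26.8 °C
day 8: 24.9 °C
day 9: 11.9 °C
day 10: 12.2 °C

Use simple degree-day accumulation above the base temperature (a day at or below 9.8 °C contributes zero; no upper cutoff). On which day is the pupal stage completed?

day 5

Daily DD above 9.8 °C: 19.0, 19.9, 3.8, 13.9, 19.1, 16.3, 17.0, 15.1, 2.1, 2.4.
Cumulative: 19.0, 38.9, 42.7, 56.6, 75.7, 92.0, 109.0, 124.1, 126.2, 128.6.
The total first reaches 71 DD on day 5.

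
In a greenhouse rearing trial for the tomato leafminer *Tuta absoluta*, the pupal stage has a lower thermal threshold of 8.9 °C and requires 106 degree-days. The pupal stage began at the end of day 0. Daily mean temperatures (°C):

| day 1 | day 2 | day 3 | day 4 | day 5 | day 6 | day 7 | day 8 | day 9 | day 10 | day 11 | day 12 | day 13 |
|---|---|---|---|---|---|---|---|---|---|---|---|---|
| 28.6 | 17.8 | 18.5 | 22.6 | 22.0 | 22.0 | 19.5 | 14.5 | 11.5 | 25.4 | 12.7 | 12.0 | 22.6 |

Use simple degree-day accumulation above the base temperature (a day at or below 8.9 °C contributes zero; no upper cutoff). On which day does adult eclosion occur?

day 10

Daily DD above 8.9 °C: 19.7, 8.9, 9.6, 13.7, 13.1, 13.1, 10.6, 5.6, 2.6, 16.5, 3.8, 3.1, 13.7.
Cumulative: 19.7, 28.6, 38.2, 51.9, 65.0, 78.1, 88.7, 94.3, 96.9, 113.4, 117.2, 120.3, 134.0.
The total first reaches 106 DD on day 10.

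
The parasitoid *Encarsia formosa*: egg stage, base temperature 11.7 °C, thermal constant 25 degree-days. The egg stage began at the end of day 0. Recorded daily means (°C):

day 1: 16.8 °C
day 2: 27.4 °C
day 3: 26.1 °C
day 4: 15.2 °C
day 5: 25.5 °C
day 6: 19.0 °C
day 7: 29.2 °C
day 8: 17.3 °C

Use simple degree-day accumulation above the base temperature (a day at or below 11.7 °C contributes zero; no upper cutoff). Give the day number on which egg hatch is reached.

day 3

Daily DD above 11.7 °C: 5.1, 15.7, 14.4, 3.5, 13.8, 7.3, 17.5, 5.6.
Cumulative: 5.1, 20.8, 35.2, 38.7, 52.5, 59.8, 77.3, 82.9.
The total first reaches 25 DD on day 3.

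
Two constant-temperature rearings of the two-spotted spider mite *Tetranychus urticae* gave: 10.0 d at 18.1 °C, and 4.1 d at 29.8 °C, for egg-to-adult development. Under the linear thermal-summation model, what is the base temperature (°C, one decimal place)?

Linear rate model ⇒ the product D·(T − T_b) is constant across temperatures.
10.0·(18.1 − T_b) = 4.1·(29.8 − T_b)
T_b = (10.0·18.1 − 4.1·29.8) / (10.0 − 4.1) = 58.82 / 5.9 = 9.969 °C ≈ 10.0 °C.

10.0 °C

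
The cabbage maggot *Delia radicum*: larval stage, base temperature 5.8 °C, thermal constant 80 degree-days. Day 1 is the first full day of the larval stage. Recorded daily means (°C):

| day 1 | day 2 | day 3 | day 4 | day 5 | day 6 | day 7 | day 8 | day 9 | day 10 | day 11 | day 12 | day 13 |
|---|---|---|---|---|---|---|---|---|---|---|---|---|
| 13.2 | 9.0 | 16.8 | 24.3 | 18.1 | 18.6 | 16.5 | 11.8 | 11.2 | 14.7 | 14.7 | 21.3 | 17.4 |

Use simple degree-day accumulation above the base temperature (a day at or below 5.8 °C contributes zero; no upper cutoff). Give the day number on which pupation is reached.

Daily DD above 5.8 °C: 7.4, 3.2, 11.0, 18.5, 12.3, 12.8, 10.7, 6.0, 5.4, 8.9, 8.9, 15.5, 11.6.
Cumulative: 7.4, 10.6, 21.6, 40.1, 52.4, 65.2, 75.9, 81.9, 87.3, 96.2, 105.1, 120.6, 132.2.
The total first reaches 80 DD on day 8.

day 8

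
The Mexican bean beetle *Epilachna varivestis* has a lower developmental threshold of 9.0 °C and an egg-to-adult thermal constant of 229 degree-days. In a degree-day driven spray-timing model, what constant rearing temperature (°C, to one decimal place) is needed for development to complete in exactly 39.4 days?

14.8 °C

Required daily accumulation = 229 / 39.4 = 5.812 DD/day.
T = T_base + 5.812 = 9.0 + 5.812 = 14.812 ≈ 14.8 °C.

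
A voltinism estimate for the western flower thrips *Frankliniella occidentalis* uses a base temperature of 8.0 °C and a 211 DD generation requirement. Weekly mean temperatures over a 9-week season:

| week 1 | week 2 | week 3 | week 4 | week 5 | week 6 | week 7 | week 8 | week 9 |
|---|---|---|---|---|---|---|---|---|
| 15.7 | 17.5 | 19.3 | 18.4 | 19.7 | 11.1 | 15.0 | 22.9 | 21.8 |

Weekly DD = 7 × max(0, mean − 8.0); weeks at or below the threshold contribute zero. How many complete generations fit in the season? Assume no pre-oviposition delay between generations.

2 generations

Weekly DD (7 × max(0, T̄ − 8.0)): 53.9, 66.5, 79.1, 72.8, 81.9, 21.7, 49.0, 104.3, 96.6.
Season total = 625.8 DD.
Complete generations = ⌊625.8 / 211⌋ = 2.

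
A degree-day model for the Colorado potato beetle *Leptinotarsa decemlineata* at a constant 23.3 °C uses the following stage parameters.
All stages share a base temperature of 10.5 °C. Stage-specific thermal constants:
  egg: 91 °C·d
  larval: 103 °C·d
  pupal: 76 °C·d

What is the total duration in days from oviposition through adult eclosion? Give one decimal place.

21.1 days

Daily accumulation at 23.3 °C = 23.3 − 10.5 = 12.8 DD/day.
Total K = 91 + 103 + 76 = 270 DD.
Total duration = 270 / 12.8 = 21.094 ≈ 21.1 days.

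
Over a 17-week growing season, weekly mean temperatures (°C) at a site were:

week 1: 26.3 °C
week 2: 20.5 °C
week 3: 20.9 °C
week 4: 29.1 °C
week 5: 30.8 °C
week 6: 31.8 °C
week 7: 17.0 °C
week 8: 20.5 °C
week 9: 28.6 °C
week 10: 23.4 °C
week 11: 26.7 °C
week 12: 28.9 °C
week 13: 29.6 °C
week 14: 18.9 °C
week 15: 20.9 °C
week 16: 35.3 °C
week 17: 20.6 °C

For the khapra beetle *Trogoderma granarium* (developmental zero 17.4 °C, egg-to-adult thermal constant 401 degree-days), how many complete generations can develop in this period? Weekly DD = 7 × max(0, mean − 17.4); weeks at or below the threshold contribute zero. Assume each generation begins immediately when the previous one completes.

2 generations

Weekly DD (7 × max(0, T̄ − 17.4)): 62.3, 21.7, 24.5, 81.9, 93.8, 100.8, 0.0, 21.7, 78.4, 42.0, 65.1, 80.5, 85.4, 10.5, 24.5, 125.3, 22.4.
Season total = 940.8 DD.
Complete generations = ⌊940.8 / 401⌋ = 2.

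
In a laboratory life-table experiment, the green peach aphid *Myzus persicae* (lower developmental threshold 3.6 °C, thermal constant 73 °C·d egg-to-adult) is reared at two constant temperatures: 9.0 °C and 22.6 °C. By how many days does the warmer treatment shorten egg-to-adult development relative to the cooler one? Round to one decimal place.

9.7 days

At 9.0 °C: 73 / (9.0 − 3.6) = 73 / 5.4 = 13.519 d.
At 22.6 °C: 73 / (22.6 − 3.6) = 73 / 19.0 = 3.842 d.
Difference = |13.519 − 3.842| = 9.676 ≈ 9.7 days.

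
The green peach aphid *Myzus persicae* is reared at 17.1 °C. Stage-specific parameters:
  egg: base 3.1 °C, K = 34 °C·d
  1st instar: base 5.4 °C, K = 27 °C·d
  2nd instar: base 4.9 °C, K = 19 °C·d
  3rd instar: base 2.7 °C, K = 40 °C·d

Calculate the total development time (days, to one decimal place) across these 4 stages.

egg: 34 / (17.1 − 3.1) = 34 / 14.0 = 2.429 d.
1st instar: 27 / (17.1 − 5.4) = 27 / 11.7 = 2.308 d.
2nd instar: 19 / (17.1 − 4.9) = 19 / 12.2 = 1.557 d.
3rd instar: 40 / (17.1 − 2.7) = 40 / 14.4 = 2.778 d.
Sum = 9.071 ≈ 9.1 days.

9.1 days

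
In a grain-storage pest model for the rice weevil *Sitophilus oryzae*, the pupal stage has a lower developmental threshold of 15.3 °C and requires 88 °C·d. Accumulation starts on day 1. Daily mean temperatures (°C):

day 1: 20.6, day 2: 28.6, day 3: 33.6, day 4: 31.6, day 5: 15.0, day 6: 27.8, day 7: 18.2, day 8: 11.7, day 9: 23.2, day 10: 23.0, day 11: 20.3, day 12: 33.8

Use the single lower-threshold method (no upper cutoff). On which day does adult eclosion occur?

day 11

Daily DD above 15.3 °C: 5.3, 13.3, 18.3, 16.3, 0.0, 12.5, 2.9, 0.0, 7.9, 7.7, 5.0, 18.5.
Cumulative: 5.3, 18.6, 36.9, 53.2, 53.2, 65.7, 68.6, 68.6, 76.5, 84.2, 89.2, 107.7.
The total first reaches 88 DD on day 11.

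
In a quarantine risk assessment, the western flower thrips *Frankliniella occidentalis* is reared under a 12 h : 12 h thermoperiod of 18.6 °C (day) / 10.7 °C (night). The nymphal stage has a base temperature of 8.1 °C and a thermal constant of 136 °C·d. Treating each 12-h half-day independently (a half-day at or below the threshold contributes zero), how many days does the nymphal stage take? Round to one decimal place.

Day half: max(0, 18.6 − 8.1) × 0.5 = 10.5 × 0.5 = 5.25 DD.
Night half: max(0, 10.7 − 8.1) × 0.5 = 2.6 × 0.5 = 1.30 DD.
Per 24 h: 6.55 DD/day.
Duration = 136 / 6.55 = 20.763 ≈ 20.8 days.

20.8 days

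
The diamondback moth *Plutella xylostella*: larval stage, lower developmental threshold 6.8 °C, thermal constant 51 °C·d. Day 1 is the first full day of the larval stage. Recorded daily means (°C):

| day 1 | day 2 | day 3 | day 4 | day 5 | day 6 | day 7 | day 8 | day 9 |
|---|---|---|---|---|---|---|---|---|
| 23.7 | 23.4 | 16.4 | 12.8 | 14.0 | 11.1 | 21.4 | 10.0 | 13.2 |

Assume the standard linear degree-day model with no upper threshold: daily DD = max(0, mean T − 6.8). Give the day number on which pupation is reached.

day 5

Daily DD above 6.8 °C: 16.9, 16.6, 9.6, 6.0, 7.2, 4.3, 14.6, 3.2, 6.4.
Cumulative: 16.9, 33.5, 43.1, 49.1, 56.3, 60.6, 75.2, 78.4, 84.8.
The total first reaches 51 DD on day 5.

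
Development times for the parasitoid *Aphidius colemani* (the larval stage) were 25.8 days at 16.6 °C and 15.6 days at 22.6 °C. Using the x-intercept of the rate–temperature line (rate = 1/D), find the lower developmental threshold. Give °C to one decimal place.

7.4 °C

Linear rate model ⇒ the product D·(T − T_b) is constant across temperatures.
25.8·(16.6 − T_b) = 15.6·(22.6 − T_b)
T_b = (25.8·16.6 − 15.6·22.6) / (25.8 − 15.6) = 75.72 / 10.2 = 7.424 °C ≈ 7.4 °C.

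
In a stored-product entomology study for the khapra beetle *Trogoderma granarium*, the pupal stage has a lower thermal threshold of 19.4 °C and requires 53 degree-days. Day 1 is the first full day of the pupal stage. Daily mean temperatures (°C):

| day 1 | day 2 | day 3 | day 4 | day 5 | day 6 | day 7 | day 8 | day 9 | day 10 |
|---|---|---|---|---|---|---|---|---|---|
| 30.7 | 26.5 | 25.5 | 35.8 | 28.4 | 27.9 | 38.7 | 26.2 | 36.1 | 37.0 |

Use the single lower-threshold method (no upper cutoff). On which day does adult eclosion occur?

Daily DD above 19.4 °C: 11.3, 7.1, 6.1, 16.4, 9.0, 8.5, 19.3, 6.8, 16.7, 17.6.
Cumulative: 11.3, 18.4, 24.5, 40.9, 49.9, 58.4, 77.7, 84.5, 101.2, 118.8.
The total first reaches 53 DD on day 6.

day 6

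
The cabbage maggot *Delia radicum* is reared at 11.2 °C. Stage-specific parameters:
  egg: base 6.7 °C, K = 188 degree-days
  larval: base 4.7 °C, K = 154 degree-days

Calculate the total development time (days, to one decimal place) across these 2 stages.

egg: 188 / (11.2 − 6.7) = 188 / 4.5 = 41.778 d.
larval: 154 / (11.2 − 4.7) = 154 / 6.5 = 23.692 d.
Sum = 65.470 ≈ 65.5 days.

65.5 days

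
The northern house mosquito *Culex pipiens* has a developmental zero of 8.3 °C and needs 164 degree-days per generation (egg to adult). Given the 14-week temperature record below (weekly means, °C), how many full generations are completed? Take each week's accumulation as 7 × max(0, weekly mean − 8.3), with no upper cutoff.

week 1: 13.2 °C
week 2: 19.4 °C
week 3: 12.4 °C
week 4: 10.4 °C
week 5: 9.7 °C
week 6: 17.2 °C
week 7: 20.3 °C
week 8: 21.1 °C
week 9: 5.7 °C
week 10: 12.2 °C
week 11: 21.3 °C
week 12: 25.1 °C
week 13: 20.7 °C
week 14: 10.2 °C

4 generations

Weekly DD (7 × max(0, T̄ − 8.3)): 34.3, 77.7, 28.7, 14.7, 9.8, 62.3, 84.0, 89.6, 0.0, 27.3, 91.0, 117.6, 86.8, 13.3.
Season total = 737.1 DD.
Complete generations = ⌊737.1 / 164⌋ = 4.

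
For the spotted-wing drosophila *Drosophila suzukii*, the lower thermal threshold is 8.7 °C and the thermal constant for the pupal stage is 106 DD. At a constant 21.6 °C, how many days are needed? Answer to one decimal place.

Daily accumulation = 21.6 − 8.7 = 12.9 DD/day.
Duration = 106 / 12.9 = 8.217 ≈ 8.2 days.

8.2 days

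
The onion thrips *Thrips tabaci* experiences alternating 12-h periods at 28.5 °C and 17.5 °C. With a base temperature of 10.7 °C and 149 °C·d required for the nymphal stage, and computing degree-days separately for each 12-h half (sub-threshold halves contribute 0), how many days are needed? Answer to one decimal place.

12.1 days

Day half: max(0, 28.5 − 10.7) × 0.5 = 17.8 × 0.5 = 8.90 DD.
Night half: max(0, 17.5 − 10.7) × 0.5 = 6.8 × 0.5 = 3.40 DD.
Per 24 h: 12.30 DD/day.
Duration = 149 / 12.30 = 12.114 ≈ 12.1 days.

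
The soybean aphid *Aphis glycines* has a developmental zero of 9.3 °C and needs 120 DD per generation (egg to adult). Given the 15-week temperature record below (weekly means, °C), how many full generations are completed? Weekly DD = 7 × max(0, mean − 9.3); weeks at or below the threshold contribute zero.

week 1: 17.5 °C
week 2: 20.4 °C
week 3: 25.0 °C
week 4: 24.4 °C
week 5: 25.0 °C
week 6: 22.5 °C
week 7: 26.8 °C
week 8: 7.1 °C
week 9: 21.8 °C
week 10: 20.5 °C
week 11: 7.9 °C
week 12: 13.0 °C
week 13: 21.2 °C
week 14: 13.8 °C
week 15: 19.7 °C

8 generations

Weekly DD (7 × max(0, T̄ − 9.3)): 57.4, 77.7, 109.9, 105.7, 109.9, 92.4, 122.5, 0.0, 87.5, 78.4, 0.0, 25.9, 83.3, 31.5, 72.8.
Season total = 1054.9 DD.
Complete generations = ⌊1054.9 / 120⌋ = 8.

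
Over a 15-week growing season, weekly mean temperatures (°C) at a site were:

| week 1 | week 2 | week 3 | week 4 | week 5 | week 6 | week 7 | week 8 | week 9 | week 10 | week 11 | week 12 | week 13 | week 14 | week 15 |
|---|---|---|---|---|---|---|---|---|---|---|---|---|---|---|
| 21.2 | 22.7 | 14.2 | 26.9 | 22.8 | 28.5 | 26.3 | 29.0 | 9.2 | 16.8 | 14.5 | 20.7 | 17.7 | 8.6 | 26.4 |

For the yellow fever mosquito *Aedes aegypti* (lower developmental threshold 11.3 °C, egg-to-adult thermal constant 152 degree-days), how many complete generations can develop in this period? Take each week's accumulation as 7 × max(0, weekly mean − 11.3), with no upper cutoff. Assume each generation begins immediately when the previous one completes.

Weekly DD (7 × max(0, T̄ − 11.3)): 69.3, 79.8, 20.3, 109.2, 80.5, 120.4, 105.0, 123.9, 0.0, 38.5, 22.4, 65.8, 44.8, 0.0, 105.7.
Season total = 985.6 DD.
Complete generations = ⌊985.6 / 152⌋ = 6.

6 generations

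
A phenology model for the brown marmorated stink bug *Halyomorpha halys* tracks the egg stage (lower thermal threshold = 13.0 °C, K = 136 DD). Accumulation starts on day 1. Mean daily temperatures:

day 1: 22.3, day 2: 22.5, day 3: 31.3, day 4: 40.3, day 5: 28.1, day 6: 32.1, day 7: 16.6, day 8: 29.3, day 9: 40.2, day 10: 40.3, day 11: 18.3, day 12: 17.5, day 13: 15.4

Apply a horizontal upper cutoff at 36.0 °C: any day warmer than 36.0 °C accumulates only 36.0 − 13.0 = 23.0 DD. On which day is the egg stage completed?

Daily DD above 13.0 °C (capped at 23.0): 9.3, 9.5, 18.3, 23.0, 15.1, 19.1, 3.6, 16.3, 23.0, 23.0, 5.3, 4.5, 2.4.
Cumulative: 9.3, 18.8, 37.1, 60.1, 75.2, 94.3, 97.9, 114.2, 137.2, 160.2, 165.5, 170.0, 172.4.
The total first reaches 136 DD on day 9.

day 9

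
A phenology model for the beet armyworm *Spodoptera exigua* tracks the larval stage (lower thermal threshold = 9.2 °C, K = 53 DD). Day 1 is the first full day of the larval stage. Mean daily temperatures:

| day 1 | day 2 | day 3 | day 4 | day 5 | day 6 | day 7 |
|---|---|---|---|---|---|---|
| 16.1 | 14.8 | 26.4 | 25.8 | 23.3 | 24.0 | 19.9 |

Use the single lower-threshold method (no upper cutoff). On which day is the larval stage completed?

day 5

Daily DD above 9.2 °C: 6.9, 5.6, 17.2, 16.6, 14.1, 14.8, 10.7.
Cumulative: 6.9, 12.5, 29.7, 46.3, 60.4, 75.2, 85.9.
The total first reaches 53 DD on day 5.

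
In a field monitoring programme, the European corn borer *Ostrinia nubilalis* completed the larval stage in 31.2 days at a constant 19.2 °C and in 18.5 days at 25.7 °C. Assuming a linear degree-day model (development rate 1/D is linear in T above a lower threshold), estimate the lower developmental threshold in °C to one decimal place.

9.7 °C

Equal thermal constants: D₁(T₁ − T_b) = D₂(T₂ − T_b).
31.2·(19.2 − T_b) = 18.5·(25.7 − T_b)
T_b = (31.2·19.2 − 18.5·25.7) / (31.2 − 18.5) = 123.59 / 12.7 = 9.731 °C ≈ 9.7 °C.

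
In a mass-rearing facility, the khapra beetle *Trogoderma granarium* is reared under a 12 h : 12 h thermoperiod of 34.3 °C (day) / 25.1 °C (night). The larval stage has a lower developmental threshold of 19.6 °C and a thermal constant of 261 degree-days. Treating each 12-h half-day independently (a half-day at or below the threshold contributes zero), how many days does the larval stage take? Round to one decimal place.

25.8 days

Day half: max(0, 34.3 − 19.6) × 0.5 = 14.7 × 0.5 = 7.35 DD.
Night half: max(0, 25.1 − 19.6) × 0.5 = 5.5 × 0.5 = 2.75 DD.
Per 24 h: 10.10 DD/day.
Duration = 261 / 10.10 = 25.842 ≈ 25.8 days.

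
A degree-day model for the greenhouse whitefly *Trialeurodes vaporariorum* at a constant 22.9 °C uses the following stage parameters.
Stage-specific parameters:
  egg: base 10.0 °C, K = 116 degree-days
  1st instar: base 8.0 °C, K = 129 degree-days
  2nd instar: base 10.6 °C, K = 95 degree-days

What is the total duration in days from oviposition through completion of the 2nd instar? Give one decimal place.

25.4 days

egg: 116 / (22.9 − 10.0) = 116 / 12.9 = 8.992 d.
1st instar: 129 / (22.9 − 8.0) = 129 / 14.9 = 8.658 d.
2nd instar: 95 / (22.9 − 10.6) = 95 / 12.3 = 7.724 d.
Sum = 25.374 ≈ 25.4 days.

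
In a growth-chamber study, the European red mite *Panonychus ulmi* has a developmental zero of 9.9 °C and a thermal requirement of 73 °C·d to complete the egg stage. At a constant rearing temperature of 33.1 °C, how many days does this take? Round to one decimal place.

Daily accumulation = 33.1 − 9.9 = 23.2 DD/day.
Duration = 73 / 23.2 = 3.147 ≈ 3.1 days.

3.1 days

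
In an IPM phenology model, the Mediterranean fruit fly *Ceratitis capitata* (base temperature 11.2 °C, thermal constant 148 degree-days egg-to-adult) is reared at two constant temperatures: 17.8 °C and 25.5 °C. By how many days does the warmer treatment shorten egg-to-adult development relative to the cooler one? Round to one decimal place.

At 17.8 °C: 148 / (17.8 − 11.2) = 148 / 6.6 = 22.424 d.
At 25.5 °C: 148 / (25.5 − 11.2) = 148 / 14.3 = 10.350 d.
Difference = |22.424 − 10.350| = 12.075 ≈ 12.1 days.

12.1 days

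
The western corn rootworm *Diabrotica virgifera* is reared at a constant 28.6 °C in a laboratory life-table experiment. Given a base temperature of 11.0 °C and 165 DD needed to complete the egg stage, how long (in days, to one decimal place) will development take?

Daily accumulation = 28.6 − 11.0 = 17.6 DD/day.
Duration = 165 / 17.6 = 9.375 ≈ 9.4 days.

9.4 days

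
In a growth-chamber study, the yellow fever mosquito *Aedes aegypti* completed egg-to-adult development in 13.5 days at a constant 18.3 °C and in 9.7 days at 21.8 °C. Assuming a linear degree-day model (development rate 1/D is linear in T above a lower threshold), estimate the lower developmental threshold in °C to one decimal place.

9.4 °C

Equal thermal constants: D₁(T₁ − T_b) = D₂(T₂ − T_b).
13.5·(18.3 − T_b) = 9.7·(21.8 − T_b)
T_b = (13.5·18.3 − 9.7·21.8) / (13.5 − 9.7) = 35.59 / 3.8 = 9.366 °C ≈ 9.4 °C.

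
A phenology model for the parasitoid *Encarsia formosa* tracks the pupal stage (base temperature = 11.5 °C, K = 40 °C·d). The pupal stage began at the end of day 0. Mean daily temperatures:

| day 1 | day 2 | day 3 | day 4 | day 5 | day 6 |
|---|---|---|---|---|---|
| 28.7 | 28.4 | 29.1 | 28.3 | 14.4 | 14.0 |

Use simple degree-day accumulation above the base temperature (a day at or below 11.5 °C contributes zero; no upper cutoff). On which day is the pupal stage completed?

Daily DD above 11.5 °C: 17.2, 16.9, 17.6, 16.8, 2.9, 2.5.
Cumulative: 17.2, 34.1, 51.7, 68.5, 71.4, 73.9.
The total first reaches 40 DD on day 3.

day 3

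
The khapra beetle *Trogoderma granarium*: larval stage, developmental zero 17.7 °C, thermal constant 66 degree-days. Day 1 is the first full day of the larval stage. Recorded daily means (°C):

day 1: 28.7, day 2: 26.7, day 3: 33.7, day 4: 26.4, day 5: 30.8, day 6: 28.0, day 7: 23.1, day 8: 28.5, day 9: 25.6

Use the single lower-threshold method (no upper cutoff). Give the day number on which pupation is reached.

day 6

Daily DD above 17.7 °C: 11.0, 9.0, 16.0, 8.7, 13.1, 10.3, 5.4, 10.8, 7.9.
Cumulative: 11.0, 20.0, 36.0, 44.7, 57.8, 68.1, 73.5, 84.3, 92.2.
The total first reaches 66 DD on day 6.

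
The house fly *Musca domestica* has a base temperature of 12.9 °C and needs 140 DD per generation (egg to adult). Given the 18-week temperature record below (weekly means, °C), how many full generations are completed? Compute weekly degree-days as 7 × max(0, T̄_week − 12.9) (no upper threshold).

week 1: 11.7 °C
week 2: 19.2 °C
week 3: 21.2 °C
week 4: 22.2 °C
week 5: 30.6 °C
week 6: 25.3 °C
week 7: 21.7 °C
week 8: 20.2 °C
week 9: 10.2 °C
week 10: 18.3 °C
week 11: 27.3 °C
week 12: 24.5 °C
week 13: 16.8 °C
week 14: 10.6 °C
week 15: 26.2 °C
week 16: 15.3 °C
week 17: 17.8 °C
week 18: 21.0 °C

Weekly DD (7 × max(0, T̄ − 12.9)): 0.0, 44.1, 58.1, 65.1, 123.9, 86.8, 61.6, 51.1, 0.0, 37.8, 100.8, 81.2, 27.3, 0.0, 93.1, 16.8, 34.3, 56.7.
Season total = 938.7 DD.
Complete generations = ⌊938.7 / 140⌋ = 6.

6 generations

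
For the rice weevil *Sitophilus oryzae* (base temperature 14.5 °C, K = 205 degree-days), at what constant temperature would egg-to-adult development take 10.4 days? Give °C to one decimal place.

Required daily accumulation = 205 / 10.4 = 19.712 DD/day.
T = T_base + 19.712 = 14.5 + 19.712 = 34.212 ≈ 34.2 °C.

34.2 °C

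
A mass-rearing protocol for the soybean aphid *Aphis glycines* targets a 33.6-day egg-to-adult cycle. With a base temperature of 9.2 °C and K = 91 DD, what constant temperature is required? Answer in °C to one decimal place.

Required daily accumulation = 91 / 33.6 = 2.708 DD/day.
T = T_base + 2.708 = 9.2 + 2.708 = 11.908 ≈ 11.9 °C.

11.9 °C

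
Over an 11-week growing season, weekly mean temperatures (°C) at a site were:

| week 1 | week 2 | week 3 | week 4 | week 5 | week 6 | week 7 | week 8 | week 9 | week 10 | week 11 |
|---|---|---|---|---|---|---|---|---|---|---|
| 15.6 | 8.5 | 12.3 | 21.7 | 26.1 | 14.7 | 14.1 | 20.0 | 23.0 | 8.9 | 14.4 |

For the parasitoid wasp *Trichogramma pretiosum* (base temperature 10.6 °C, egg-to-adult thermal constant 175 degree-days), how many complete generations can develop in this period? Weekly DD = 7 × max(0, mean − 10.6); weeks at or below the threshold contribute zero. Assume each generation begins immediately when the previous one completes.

Weekly DD (7 × max(0, T̄ − 10.6)): 35.0, 0.0, 11.9, 77.7, 108.5, 28.7, 24.5, 65.8, 86.8, 0.0, 26.6.
Season total = 465.5 DD.
Complete generations = ⌊465.5 / 175⌋ = 2.

2 generations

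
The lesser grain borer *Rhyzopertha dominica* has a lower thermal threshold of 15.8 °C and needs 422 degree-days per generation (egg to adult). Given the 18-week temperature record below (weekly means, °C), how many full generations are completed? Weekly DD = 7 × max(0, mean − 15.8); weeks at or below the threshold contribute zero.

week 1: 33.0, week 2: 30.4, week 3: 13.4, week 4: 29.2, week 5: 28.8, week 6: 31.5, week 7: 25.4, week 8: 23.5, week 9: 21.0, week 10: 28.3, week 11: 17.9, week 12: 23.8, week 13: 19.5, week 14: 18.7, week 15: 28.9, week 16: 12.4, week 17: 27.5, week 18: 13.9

2 generations

Weekly DD (7 × max(0, T̄ − 15.8)): 120.4, 102.2, 0.0, 93.8, 91.0, 109.9, 67.2, 53.9, 36.4, 87.5, 14.7, 56.0, 25.9, 20.3, 91.7, 0.0, 81.9, 0.0.
Season total = 1052.8 DD.
Complete generations = ⌊1052.8 / 422⌋ = 2.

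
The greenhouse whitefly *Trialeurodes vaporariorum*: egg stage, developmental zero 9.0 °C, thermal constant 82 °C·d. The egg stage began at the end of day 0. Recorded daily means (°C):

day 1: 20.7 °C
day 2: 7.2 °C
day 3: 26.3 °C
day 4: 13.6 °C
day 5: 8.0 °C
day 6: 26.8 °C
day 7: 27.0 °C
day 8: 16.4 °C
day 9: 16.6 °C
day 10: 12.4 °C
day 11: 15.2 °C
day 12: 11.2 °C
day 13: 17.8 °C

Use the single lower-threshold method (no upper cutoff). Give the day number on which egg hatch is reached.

day 9

Daily DD above 9.0 °C: 11.7, 0.0, 17.3, 4.6, 0.0, 17.8, 18.0, 7.4, 7.6, 3.4, 6.2, 2.2, 8.8.
Cumulative: 11.7, 11.7, 29.0, 33.6, 33.6, 51.4, 69.4, 76.8, 84.4, 87.8, 94.0, 96.2, 105.0.
The total first reaches 82 DD on day 9.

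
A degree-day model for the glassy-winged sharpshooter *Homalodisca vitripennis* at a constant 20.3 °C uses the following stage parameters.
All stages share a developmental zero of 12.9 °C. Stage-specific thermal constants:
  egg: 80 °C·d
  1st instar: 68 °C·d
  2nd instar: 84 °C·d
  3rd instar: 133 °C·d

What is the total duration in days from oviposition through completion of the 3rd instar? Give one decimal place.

49.3 days

Daily accumulation at 20.3 °C = 20.3 − 12.9 = 7.4 DD/day.
Total K = 80 + 68 + 84 + 133 = 365 DD.
Total duration = 365 / 7.4 = 49.324 ≈ 49.3 days.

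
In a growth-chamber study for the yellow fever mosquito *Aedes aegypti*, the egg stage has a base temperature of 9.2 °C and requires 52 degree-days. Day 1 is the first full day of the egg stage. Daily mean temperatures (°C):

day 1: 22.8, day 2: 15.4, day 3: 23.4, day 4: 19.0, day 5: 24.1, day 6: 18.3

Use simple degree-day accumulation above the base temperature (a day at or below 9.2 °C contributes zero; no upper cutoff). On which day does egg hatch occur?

day 5

Daily DD above 9.2 °C: 13.6, 6.2, 14.2, 9.8, 14.9, 9.1.
Cumulative: 13.6, 19.8, 34.0, 43.8, 58.7, 67.8.
The total first reaches 52 DD on day 5.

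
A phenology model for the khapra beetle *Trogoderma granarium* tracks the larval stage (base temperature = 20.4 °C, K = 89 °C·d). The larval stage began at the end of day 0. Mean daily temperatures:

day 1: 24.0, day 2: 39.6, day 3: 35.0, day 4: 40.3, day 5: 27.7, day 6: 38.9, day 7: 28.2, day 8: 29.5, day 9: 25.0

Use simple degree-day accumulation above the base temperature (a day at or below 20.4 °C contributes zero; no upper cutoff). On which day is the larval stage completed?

Daily DD above 20.4 °C: 3.6, 19.2, 14.6, 19.9, 7.3, 18.5, 7.8, 9.1, 4.6.
Cumulative: 3.6, 22.8, 37.4, 57.3, 64.6, 83.1, 90.9, 100.0, 104.6.
The total first reaches 89 DD on day 7.

day 7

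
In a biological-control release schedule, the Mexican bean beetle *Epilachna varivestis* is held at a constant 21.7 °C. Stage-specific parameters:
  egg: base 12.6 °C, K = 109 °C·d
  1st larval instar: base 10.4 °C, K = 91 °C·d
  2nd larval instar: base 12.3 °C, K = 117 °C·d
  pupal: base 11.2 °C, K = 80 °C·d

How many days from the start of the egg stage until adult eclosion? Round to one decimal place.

40.1 days

egg: 109 / (21.7 − 12.6) = 109 / 9.1 = 11.978 d.
1st larval instar: 91 / (21.7 − 10.4) = 91 / 11.3 = 8.053 d.
2nd larval instar: 117 / (21.7 − 12.3) = 117 / 9.4 = 12.447 d.
pupal: 80 / (21.7 − 11.2) = 80 / 10.5 = 7.619 d.
Sum = 40.097 ≈ 40.1 days.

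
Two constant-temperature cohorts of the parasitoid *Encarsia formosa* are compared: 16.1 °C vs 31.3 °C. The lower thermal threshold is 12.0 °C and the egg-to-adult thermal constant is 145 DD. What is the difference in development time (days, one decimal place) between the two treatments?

At 16.1 °C: 145 / (16.1 − 12.0) = 145 / 4.1 = 35.366 d.
At 31.3 °C: 145 / (31.3 − 12.0) = 145 / 19.3 = 7.513 d.
Difference = |35.366 − 7.513| = 27.853 ≈ 27.9 days.

27.9 days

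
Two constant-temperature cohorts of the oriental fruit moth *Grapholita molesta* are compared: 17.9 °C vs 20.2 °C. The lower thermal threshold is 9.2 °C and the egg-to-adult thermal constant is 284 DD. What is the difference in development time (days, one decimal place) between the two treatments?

6.8 days

At 17.9 °C: 284 / (17.9 − 9.2) = 284 / 8.7 = 32.644 d.
At 20.2 °C: 284 / (20.2 − 9.2) = 284 / 11.0 = 25.818 d.
Difference = |32.644 − 25.818| = 6.825 ≈ 6.8 days.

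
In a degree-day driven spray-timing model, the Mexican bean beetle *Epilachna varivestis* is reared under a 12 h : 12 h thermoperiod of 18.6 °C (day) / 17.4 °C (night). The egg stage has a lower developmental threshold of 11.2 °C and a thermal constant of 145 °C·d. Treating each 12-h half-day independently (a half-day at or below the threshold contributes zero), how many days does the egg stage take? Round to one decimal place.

21.3 days

Day half: max(0, 18.6 − 11.2) × 0.5 = 7.4 × 0.5 = 3.70 DD.
Night half: max(0, 17.4 − 11.2) × 0.5 = 6.2 × 0.5 = 3.10 DD.
Per 24 h: 6.80 DD/day.
Duration = 145 / 6.80 = 21.324 ≈ 21.3 days.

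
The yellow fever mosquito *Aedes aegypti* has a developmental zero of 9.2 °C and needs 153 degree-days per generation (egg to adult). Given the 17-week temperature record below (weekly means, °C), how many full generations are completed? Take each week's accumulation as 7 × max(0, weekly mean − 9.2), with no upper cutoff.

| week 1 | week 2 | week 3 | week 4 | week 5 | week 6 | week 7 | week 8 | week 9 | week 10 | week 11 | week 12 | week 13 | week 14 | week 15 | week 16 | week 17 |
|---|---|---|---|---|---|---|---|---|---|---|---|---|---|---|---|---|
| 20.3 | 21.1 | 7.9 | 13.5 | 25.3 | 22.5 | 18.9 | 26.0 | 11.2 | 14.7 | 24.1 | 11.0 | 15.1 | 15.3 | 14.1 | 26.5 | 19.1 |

Weekly DD (7 × max(0, T̄ − 9.2)): 77.7, 83.3, 0.0, 30.1, 112.7, 93.1, 67.9, 117.6, 14.0, 38.5, 104.3, 12.6, 41.3, 42.7, 34.3, 121.1, 69.3.
Season total = 1060.5 DD.
Complete generations = ⌊1060.5 / 153⌋ = 6.

6 generations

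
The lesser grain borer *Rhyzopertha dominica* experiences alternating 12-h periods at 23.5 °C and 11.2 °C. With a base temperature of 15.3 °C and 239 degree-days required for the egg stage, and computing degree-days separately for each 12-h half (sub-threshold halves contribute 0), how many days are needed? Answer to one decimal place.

Day half: max(0, 23.5 − 15.3) × 0.5 = 8.2 × 0.5 = 4.10 DD.
Night half: max(0, 11.2 − 15.3) × 0.5 = 0.0 × 0.5 = 0.00 DD.
Per 24 h: 4.10 DD/day.
Duration = 239 / 4.10 = 58.293 ≈ 58.3 days.

58.3 days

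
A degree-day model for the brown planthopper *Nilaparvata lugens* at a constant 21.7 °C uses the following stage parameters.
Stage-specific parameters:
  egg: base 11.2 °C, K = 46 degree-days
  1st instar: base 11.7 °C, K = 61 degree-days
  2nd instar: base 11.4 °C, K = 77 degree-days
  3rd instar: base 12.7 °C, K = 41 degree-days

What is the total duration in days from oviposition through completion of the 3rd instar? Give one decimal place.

egg: 46 / (21.7 − 11.2) = 46 / 10.5 = 4.381 d.
1st instar: 61 / (21.7 − 11.7) = 61 / 10.0 = 6.100 d.
2nd instar: 77 / (21.7 − 11.4) = 77 / 10.3 = 7.476 d.
3rd instar: 41 / (21.7 − 12.7) = 41 / 9.0 = 4.556 d.
Sum = 22.512 ≈ 22.5 days.

22.5 days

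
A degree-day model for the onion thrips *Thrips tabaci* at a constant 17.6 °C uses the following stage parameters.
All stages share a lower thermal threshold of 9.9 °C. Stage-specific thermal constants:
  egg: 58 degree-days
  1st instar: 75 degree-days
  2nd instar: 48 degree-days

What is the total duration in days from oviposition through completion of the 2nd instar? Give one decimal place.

Daily accumulation at 17.6 °C = 17.6 − 9.9 = 7.7 DD/day.
Total K = 58 + 75 + 48 = 181 DD.
Total duration = 181 / 7.7 = 23.506 ≈ 23.5 days.

23.5 days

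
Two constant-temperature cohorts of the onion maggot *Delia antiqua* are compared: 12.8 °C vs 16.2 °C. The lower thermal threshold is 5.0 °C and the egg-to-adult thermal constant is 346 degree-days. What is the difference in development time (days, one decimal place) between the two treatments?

13.5 days

At 12.8 °C: 346 / (12.8 − 5.0) = 346 / 7.8 = 44.359 d.
At 16.2 °C: 346 / (16.2 − 5.0) = 346 / 11.2 = 30.893 d.
Difference = |44.359 − 30.893| = 13.466 ≈ 13.5 days.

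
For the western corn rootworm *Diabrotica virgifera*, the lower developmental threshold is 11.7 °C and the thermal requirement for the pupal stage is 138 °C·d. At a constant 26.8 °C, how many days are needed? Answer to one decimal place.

9.1 days

Daily accumulation = 26.8 − 11.7 = 15.1 DD/day.
Duration = 138 / 15.1 = 9.139 ≈ 9.1 days.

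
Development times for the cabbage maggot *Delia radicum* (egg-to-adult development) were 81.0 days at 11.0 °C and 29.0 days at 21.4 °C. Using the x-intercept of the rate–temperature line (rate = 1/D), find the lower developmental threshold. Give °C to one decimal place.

Equal thermal constants: D₁(T₁ − T_b) = D₂(T₂ − T_b).
81.0·(11.0 − T_b) = 29.0·(21.4 − T_b)
T_b = (81.0·11.0 − 29.0·21.4) / (81.0 − 29.0) = 270.40 / 52.0 = 5.200 °C ≈ 5.2 °C.

5.2 °C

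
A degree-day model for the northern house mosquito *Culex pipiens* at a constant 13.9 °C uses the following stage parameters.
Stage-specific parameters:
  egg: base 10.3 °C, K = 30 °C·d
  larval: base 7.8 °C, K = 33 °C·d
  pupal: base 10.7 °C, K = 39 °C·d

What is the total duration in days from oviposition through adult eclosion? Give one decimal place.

egg: 30 / (13.9 − 10.3) = 30 / 3.6 = 8.333 d.
larval: 33 / (13.9 − 7.8) = 33 / 6.1 = 5.410 d.
pupal: 39 / (13.9 − 10.7) = 39 / 3.2 = 12.187 d.
Sum = 25.931 ≈ 25.9 days.

25.9 days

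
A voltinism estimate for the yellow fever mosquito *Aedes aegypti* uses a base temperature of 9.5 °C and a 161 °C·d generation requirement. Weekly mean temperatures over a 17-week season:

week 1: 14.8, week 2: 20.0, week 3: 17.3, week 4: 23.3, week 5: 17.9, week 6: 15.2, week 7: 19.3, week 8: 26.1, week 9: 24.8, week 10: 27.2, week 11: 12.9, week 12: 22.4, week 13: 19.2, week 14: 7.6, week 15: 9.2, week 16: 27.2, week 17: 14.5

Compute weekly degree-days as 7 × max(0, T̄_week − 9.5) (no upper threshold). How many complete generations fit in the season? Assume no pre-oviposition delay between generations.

Weekly DD (7 × max(0, T̄ − 9.5)): 37.1, 73.5, 54.6, 96.6, 58.8, 39.9, 68.6, 116.2, 107.1, 123.9, 23.8, 90.3, 67.9, 0.0, 0.0, 123.9, 35.0.
Season total = 1117.2 DD.
Complete generations = ⌊1117.2 / 161⌋ = 6.

6 generations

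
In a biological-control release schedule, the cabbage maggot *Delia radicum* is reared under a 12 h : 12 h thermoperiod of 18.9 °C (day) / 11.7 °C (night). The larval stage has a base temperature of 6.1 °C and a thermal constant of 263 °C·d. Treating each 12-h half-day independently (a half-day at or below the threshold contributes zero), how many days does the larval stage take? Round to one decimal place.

Day half: max(0, 18.9 − 6.1) × 0.5 = 12.8 × 0.5 = 6.40 DD.
Night half: max(0, 11.7 − 6.1) × 0.5 = 5.6 × 0.5 = 2.80 DD.
Per 24 h: 9.20 DD/day.
Duration = 263 / 9.20 = 28.587 ≈ 28.6 days.

28.6 days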